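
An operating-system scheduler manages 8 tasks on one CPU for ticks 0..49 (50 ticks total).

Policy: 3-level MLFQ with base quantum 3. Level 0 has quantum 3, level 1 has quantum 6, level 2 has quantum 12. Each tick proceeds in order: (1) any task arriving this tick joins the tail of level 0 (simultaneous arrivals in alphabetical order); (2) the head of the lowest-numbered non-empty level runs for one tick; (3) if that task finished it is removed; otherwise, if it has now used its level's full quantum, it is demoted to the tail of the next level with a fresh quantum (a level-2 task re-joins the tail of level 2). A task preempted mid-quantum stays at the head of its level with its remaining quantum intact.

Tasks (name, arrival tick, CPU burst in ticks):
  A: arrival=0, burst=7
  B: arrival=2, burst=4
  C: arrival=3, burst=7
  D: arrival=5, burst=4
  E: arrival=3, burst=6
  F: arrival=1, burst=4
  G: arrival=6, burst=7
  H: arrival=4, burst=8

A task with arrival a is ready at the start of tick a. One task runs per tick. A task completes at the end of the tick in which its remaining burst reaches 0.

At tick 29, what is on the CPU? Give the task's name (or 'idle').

running at tick 29 = B

t=0: L0/L1/L2 = A/-/- → run A
t=1: L0/L1/L2 = AF/-/- → run A
t=2: L0/L1/L2 = AFB/-/- → run A
t=3: L0/L1/L2 = FBCE/A/- → run F
t=4: L0/L1/L2 = FBCEH/A/- → run F
t=5: L0/L1/L2 = FBCEHD/A/- → run F
t=6: L0/L1/L2 = BCEHDG/AF/- → run B
t=7: L0/L1/L2 = BCEHDG/AF/- → run B
t=8: L0/L1/L2 = BCEHDG/AF/- → run B
t=9: L0/L1/L2 = CEHDG/AFB/- → run C
t=10: L0/L1/L2 = CEHDG/AFB/- → run C
t=11: L0/L1/L2 = CEHDG/AFB/- → run C
t=12: L0/L1/L2 = EHDG/AFBC/- → run E
t=13: L0/L1/L2 = EHDG/AFBC/- → run E
t=14: L0/L1/L2 = EHDG/AFBC/- → run E
t=15: L0/L1/L2 = HDG/AFBCE/- → run H
t=16: L0/L1/L2 = HDG/AFBCE/- → run H
t=17: L0/L1/L2 = HDG/AFBCE/- → run H
t=18: L0/L1/L2 = DG/AFBCEH/- → run D
t=19: L0/L1/L2 = DG/AFBCEH/- → run D
t=20: L0/L1/L2 = DG/AFBCEH/- → run D
t=21: L0/L1/L2 = G/AFBCEHD/- → run G
t=22: L0/L1/L2 = G/AFBCEHD/- → run G
t=23: L0/L1/L2 = G/AFBCEHD/- → run G
t=24: L0/L1/L2 = -/AFBCEHDG/- → run A
t=25: L0/L1/L2 = -/AFBCEHDG/- → run A
t=26: L0/L1/L2 = -/AFBCEHDG/- → run A
t=27: L0/L1/L2 = -/AFBCEHDG/- → run A
t=28: L0/L1/L2 = -/FBCEHDG/- → run F
t=29: L0/L1/L2 = -/BCEHDG/- → run B
t=30: L0/L1/L2 = -/CEHDG/- → run C
t=31: L0/L1/L2 = -/CEHDG/- → run C
t=32: L0/L1/L2 = -/CEHDG/- → run C
t=33: L0/L1/L2 = -/CEHDG/- → run C
t=34: L0/L1/L2 = -/EHDG/- → run E
t=35: L0/L1/L2 = -/EHDG/- → run E
t=36: L0/L1/L2 = -/EHDG/- → run E
t=37: L0/L1/L2 = -/HDG/- → run H
t=38: L0/L1/L2 = -/HDG/- → run H
t=39: L0/L1/L2 = -/HDG/- → run H
t=40: L0/L1/L2 = -/HDG/- → run H
t=41: L0/L1/L2 = -/HDG/- → run H
t=42: L0/L1/L2 = -/DG/- → run D
t=43: L0/L1/L2 = -/G/- → run G
t=44: L0/L1/L2 = -/G/- → run G
t=45: L0/L1/L2 = -/G/- → run G
t=46: L0/L1/L2 = -/G/- → run G
t=47: (idle)
t=48: (idle)
t=49: (idle)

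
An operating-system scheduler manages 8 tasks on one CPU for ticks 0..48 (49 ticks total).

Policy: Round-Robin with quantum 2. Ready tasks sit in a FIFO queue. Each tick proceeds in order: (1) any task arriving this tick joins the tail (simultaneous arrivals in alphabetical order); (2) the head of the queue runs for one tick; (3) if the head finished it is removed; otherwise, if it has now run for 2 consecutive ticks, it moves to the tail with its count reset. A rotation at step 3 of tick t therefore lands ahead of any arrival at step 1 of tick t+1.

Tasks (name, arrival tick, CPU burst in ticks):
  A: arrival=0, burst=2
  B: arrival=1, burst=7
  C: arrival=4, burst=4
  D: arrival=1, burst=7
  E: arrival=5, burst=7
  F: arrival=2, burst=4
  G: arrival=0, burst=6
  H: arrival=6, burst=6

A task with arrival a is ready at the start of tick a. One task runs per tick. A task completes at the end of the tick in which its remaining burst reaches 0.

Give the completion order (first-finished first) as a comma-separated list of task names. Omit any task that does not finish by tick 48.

t=0: queue=[A,G] q_used=0 → run A
t=1: queue=[A,G,B,D] q_used=1 → run A
t=2: queue=[G,B,D,F] q_used=0 → run G
t=3: queue=[G,B,D,F] q_used=1 → run G
t=4: queue=[B,D,F,G,C] q_used=0 → run B
t=5: queue=[B,D,F,G,C,E] q_used=1 → run B
t=6: queue=[D,F,G,C,E,B,H] q_used=0 → run D
t=7: queue=[D,F,G,C,E,B,H] q_used=1 → run D
t=8: queue=[F,G,C,E,B,H,D] q_used=0 → run F
t=9: queue=[F,G,C,E,B,H,D] q_used=1 → run F
t=10: queue=[G,C,E,B,H,D,F] q_used=0 → run G
t=11: queue=[G,C,E,B,H,D,F] q_used=1 → run G
t=12: queue=[C,E,B,H,D,F,G] q_used=0 → run C
t=13: queue=[C,E,B,H,D,F,G] q_used=1 → run C
t=14: queue=[E,B,H,D,F,G,C] q_used=0 → run E
t=15: queue=[E,B,H,D,F,G,C] q_used=1 → run E
t=16: queue=[B,H,D,F,G,C,E] q_used=0 → run B
t=17: queue=[B,H,D,F,G,C,E] q_used=1 → run B
t=18: queue=[H,D,F,G,C,E,B] q_used=0 → run H
t=19: queue=[H,D,F,G,C,E,B] q_used=1 → run H
t=20: queue=[D,F,G,C,E,B,H] q_used=0 → run D
t=21: queue=[D,F,G,C,E,B,H] q_used=1 → run D
t=22: queue=[F,G,C,E,B,H,D] q_used=0 → run F
t=23: queue=[F,G,C,E,B,H,D] q_used=1 → run F
t=24: queue=[G,C,E,B,H,D] q_used=0 → run G
t=25: queue=[G,C,E,B,H,D] q_used=1 → run G
t=26: queue=[C,E,B,H,D] q_used=0 → run C
t=27: queue=[C,E,B,H,D] q_used=1 → run C
t=28: queue=[E,B,H,D] q_used=0 → run E
t=29: queue=[E,B,H,D] q_used=1 → run E
t=30: queue=[B,H,D,E] q_used=0 → run B
t=31: queue=[B,H,D,E] q_used=1 → run B
t=32: queue=[H,D,E,B] q_used=0 → run H
t=33: queue=[H,D,E,B] q_used=1 → run H
t=34: queue=[D,E,B,H] q_used=0 → run D
t=35: queue=[D,E,B,H] q_used=1 → run D
t=36: queue=[E,B,H,D] q_used=0 → run E
t=37: queue=[E,B,H,D] q_used=1 → run E
t=38: queue=[B,H,D,E] q_used=0 → run B
t=39: queue=[H,D,E] q_used=0 → run H
t=40: queue=[H,D,E] q_used=1 → run H
t=41: queue=[D,E] q_used=0 → run D
t=42: queue=[E] q_used=0 → run E
t=43: (idle)
t=44: (idle)
t=45: (idle)
t=46: (idle)
t=47: (idle)
t=48: (idle)

completion order = A, F, G, C, B, H, D, E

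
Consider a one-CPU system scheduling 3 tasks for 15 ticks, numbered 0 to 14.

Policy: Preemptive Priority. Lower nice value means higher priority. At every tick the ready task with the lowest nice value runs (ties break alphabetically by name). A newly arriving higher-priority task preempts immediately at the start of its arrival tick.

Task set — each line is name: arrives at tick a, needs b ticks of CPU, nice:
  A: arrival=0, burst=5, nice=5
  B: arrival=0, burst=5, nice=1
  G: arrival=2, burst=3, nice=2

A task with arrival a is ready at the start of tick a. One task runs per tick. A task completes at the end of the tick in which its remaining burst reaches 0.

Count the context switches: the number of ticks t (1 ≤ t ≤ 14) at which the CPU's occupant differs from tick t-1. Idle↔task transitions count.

t=0: ready={A,B} → run B
t=1: ready={A,B} → run B
t=2: ready={A,B,G} → run B
t=3: ready={A,B,G} → run B
t=4: ready={A,B,G} → run B
t=5: ready={A,G} → run G
t=6: ready={A,G} → run G
t=7: ready={A,G} → run G
t=8: ready={A} → run A
t=9: ready={A} → run A
t=10: ready={A} → run A
t=11: ready={A} → run A
t=12: ready={A} → run A
t=13: (idle)
t=14: (idle)

context switches = 3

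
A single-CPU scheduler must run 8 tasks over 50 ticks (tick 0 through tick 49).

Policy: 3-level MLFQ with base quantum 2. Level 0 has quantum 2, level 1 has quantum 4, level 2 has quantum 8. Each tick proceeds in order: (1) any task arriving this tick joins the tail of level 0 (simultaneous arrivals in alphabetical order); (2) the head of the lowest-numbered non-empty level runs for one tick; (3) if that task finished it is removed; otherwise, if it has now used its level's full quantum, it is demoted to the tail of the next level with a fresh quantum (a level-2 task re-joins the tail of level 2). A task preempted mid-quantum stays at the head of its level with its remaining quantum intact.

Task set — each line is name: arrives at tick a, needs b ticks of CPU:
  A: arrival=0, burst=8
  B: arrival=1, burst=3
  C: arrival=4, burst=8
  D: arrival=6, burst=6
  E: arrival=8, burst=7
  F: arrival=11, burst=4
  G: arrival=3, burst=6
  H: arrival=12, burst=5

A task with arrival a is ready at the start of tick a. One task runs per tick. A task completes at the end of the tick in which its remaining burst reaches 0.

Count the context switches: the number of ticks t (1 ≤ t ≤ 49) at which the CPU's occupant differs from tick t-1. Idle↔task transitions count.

context switches = 19

t=0: L0/L1/L2 = A/-/- → run A
t=1: L0/L1/L2 = AB/-/- → run A
t=2: L0/L1/L2 = B/A/- → run B
t=3: L0/L1/L2 = BG/A/- → run B
t=4: L0/L1/L2 = GC/AB/- → run G
t=5: L0/L1/L2 = GC/AB/- → run G
t=6: L0/L1/L2 = CD/ABG/- → run C
t=7: L0/L1/L2 = CD/ABG/- → run C
t=8: L0/L1/L2 = DE/ABGC/- → run D
t=9: L0/L1/L2 = DE/ABGC/- → run D
t=10: L0/L1/L2 = E/ABGCD/- → run E
t=11: L0/L1/L2 = EF/ABGCD/- → run E
t=12: L0/L1/L2 = FH/ABGCDE/- → run F
t=13: L0/L1/L2 = FH/ABGCDE/- → run F
t=14: L0/L1/L2 = H/ABGCDEF/- → run H
t=15: L0/L1/L2 = H/ABGCDEF/- → run H
t=16: L0/L1/L2 = -/ABGCDEFH/- → run A
t=17: L0/L1/L2 = -/ABGCDEFH/- → run A
t=18: L0/L1/L2 = -/ABGCDEFH/- → run A
t=19: L0/L1/L2 = -/ABGCDEFH/- → run A
t=20: L0/L1/L2 = -/BGCDEFH/A → run B
t=21: L0/L1/L2 = -/GCDEFH/A → run G
t=22: L0/L1/L2 = -/GCDEFH/A → run G
t=23: L0/L1/L2 = -/GCDEFH/A → run G
t=24: L0/L1/L2 = -/GCDEFH/A → run G
t=25: L0/L1/L2 = -/CDEFH/A → run C
t=26: L0/L1/L2 = -/CDEFH/A → run C
t=27: L0/L1/L2 = -/CDEFH/A → run C
t=28: L0/L1/L2 = -/CDEFH/A → run C
t=29: L0/L1/L2 = -/DEFH/AC → run D
t=30: L0/L1/L2 = -/DEFH/AC → run D
t=31: L0/L1/L2 = -/DEFH/AC → run D
t=32: L0/L1/L2 = -/DEFH/AC → run D
t=33: L0/L1/L2 = -/EFH/AC → run E
t=34: L0/L1/L2 = -/EFH/AC → run E
t=35: L0/L1/L2 = -/EFH/AC → run E
t=36: L0/L1/L2 = -/EFH/AC → run E
t=37: L0/L1/L2 = -/FH/ACE → run F
t=38: L0/L1/L2 = -/FH/ACE → run F
t=39: L0/L1/L2 = -/H/ACE → run H
t=40: L0/L1/L2 = -/H/ACE → run H
t=41: L0/L1/L2 = -/H/ACE → run H
t=42: L0/L1/L2 = -/-/ACE → run A
t=43: L0/L1/L2 = -/-/ACE → run A
t=44: L0/L1/L2 = -/-/CE → run C
t=45: L0/L1/L2 = -/-/CE → run C
t=46: L0/L1/L2 = -/-/E → run E
t=47: (idle)
t=48: (idle)
t=49: (idle)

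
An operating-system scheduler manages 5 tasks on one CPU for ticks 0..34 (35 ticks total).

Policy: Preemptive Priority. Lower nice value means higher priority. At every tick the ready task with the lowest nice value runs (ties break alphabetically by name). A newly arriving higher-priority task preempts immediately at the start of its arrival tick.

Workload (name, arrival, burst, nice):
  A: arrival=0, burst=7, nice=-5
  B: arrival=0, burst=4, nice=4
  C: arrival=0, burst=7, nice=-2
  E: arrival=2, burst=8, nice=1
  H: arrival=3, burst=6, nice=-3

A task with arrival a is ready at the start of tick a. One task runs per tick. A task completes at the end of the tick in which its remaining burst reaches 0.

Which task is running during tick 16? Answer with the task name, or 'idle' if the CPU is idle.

t=0: ready={A,B,C} → run A
t=1: ready={A,B,C} → run A
t=2: ready={A,B,C,E} → run A
t=3: ready={A,B,C,E,H} → run A
t=4: ready={A,B,C,E,H} → run A
t=5: ready={A,B,C,E,H} → run A
t=6: ready={A,B,C,E,H} → run A
t=7: ready={B,C,E,H} → run H
t=8: ready={B,C,E,H} → run H
t=9: ready={B,C,E,H} → run H
t=10: ready={B,C,E,H} → run H
t=11: ready={B,C,E,H} → run H
t=12: ready={B,C,E,H} → run H
t=13: ready={B,C,E} → run C
t=14: ready={B,C,E} → run C
t=15: ready={B,C,E} → run C
t=16: ready={B,C,E} → run C
t=17: ready={B,C,E} → run C
t=18: ready={B,C,E} → run C
t=19: ready={B,C,E} → run C
t=20: ready={B,E} → run E
t=21: ready={B,E} → run E
t=22: ready={B,E} → run E
t=23: ready={B,E} → run E
t=24: ready={B,E} → run E
t=25: ready={B,E} → run E
t=26: ready={B,E} → run E
t=27: ready={B,E} → run E
t=28: ready={B} → run B
t=29: ready={B} → run B
t=30: ready={B} → run B
t=31: ready={B} → run B
t=32: (idle)
t=33: (idle)
t=34: (idle)

running at tick 16 = C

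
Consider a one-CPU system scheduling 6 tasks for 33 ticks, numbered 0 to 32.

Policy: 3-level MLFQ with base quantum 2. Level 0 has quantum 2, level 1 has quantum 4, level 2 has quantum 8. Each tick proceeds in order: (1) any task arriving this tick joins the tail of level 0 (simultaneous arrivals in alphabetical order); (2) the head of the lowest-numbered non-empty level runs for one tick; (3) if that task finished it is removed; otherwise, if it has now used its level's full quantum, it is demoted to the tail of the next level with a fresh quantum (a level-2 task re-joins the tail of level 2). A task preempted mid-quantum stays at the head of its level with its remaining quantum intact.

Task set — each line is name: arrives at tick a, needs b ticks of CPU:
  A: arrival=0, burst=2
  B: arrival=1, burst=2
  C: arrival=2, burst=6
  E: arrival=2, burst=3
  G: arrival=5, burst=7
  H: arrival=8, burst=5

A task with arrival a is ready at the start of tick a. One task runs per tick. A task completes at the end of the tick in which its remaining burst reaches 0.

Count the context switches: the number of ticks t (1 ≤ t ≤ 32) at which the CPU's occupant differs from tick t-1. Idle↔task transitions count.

context switches = 11

t=0: L0/L1/L2 = A/-/- → run A
t=1: L0/L1/L2 = AB/-/- → run A
t=2: L0/L1/L2 = BCE/-/- → run B
t=3: L0/L1/L2 = BCE/-/- → run B
t=4: L0/L1/L2 = CE/-/- → run C
t=5: L0/L1/L2 = CEG/-/- → run C
t=6: L0/L1/L2 = EG/C/- → run E
t=7: L0/L1/L2 = EG/C/- → run E
t=8: L0/L1/L2 = GH/CE/- → run G
t=9: L0/L1/L2 = GH/CE/- → run G
t=10: L0/L1/L2 = H/CEG/- → run H
t=11: L0/L1/L2 = H/CEG/- → run H
t=12: L0/L1/L2 = -/CEGH/- → run C
t=13: L0/L1/L2 = -/CEGH/- → run C
t=14: L0/L1/L2 = -/CEGH/- → run C
t=15: L0/L1/L2 = -/CEGH/- → run C
t=16: L0/L1/L2 = -/EGH/- → run E
t=17: L0/L1/L2 = -/GH/- → run G
t=18: L0/L1/L2 = -/GH/- → run G
t=19: L0/L1/L2 = -/GH/- → run G
t=20: L0/L1/L2 = -/GH/- → run G
t=21: L0/L1/L2 = -/H/G → run H
t=22: L0/L1/L2 = -/H/G → run H
t=23: L0/L1/L2 = -/H/G → run H
t=24: L0/L1/L2 = -/-/G → run G
t=25: (idle)
t=26: (idle)
t=27: (idle)
t=28: (idle)
t=29: (idle)
t=30: (idle)
t=31: (idle)
t=32: (idle)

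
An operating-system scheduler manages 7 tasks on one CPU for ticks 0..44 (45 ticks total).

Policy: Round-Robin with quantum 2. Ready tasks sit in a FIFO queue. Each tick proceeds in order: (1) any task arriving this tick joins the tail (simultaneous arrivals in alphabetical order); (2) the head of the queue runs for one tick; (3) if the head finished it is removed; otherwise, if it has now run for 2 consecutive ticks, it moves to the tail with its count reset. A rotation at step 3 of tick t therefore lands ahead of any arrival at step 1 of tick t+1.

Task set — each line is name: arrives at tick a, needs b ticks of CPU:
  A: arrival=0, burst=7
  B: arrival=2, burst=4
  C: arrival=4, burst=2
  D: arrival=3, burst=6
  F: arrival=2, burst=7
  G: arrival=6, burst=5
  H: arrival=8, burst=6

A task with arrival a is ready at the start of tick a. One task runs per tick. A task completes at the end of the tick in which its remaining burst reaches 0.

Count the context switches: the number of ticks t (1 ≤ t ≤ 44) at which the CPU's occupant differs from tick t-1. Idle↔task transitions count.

context switches = 19

t=0: queue=[A] q_used=0 → run A
t=1: queue=[A] q_used=1 → run A
t=2: queue=[A,B,F] q_used=0 → run A
t=3: queue=[A,B,F,D] q_used=1 → run A
t=4: queue=[B,F,D,A,C] q_used=0 → run B
t=5: queue=[B,F,D,A,C] q_used=1 → run B
t=6: queue=[F,D,A,C,B,G] q_used=0 → run F
t=7: queue=[F,D,A,C,B,G] q_used=1 → run F
t=8: queue=[D,A,C,B,G,F,H] q_used=0 → run D
t=9: queue=[D,A,C,B,G,F,H] q_used=1 → run D
t=10: queue=[A,C,B,G,F,H,D] q_used=0 → run A
t=11: queue=[A,C,B,G,F,H,D] q_used=1 → run A
t=12: queue=[C,B,G,F,H,D,A] q_used=0 → run C
t=13: queue=[C,B,G,F,H,D,A] q_used=1 → run C
t=14: queue=[B,G,F,H,D,A] q_used=0 → run B
t=15: queue=[B,G,F,H,D,A] q_used=1 → run B
t=16: queue=[G,F,H,D,A] q_used=0 → run G
t=17: queue=[G,F,H,D,A] q_used=1 → run G
t=18: queue=[F,H,D,A,G] q_used=0 → run F
t=19: queue=[F,H,D,A,G] q_used=1 → run F
t=20: queue=[H,D,A,G,F] q_used=0 → run H
t=21: queue=[H,D,A,G,F] q_used=1 → run H
t=22: queue=[D,A,G,F,H] q_used=0 → run D
t=23: queue=[D,A,G,F,H] q_used=1 → run D
t=24: queue=[A,G,F,H,D] q_used=0 → run A
t=25: queue=[G,F,H,D] q_used=0 → run G
t=26: queue=[G,F,H,D] q_used=1 → run G
t=27: queue=[F,H,D,G] q_used=0 → run F
t=28: queue=[F,H,D,G] q_used=1 → run F
t=29: queue=[H,D,G,F] q_used=0 → run H
t=30: queue=[H,D,G,F] q_used=1 → run H
t=31: queue=[D,G,F,H] q_used=0 → run D
t=32: queue=[D,G,F,H] q_used=1 → run D
t=33: queue=[G,F,H] q_used=0 → run G
t=34: queue=[F,H] q_used=0 → run F
t=35: queue=[H] q_used=0 → run H
t=36: queue=[H] q_used=1 → run H
t=37: (idle)
t=38: (idle)
t=39: (idle)
t=40: (idle)
t=41: (idle)
t=42: (idle)
t=43: (idle)
t=44: (idle)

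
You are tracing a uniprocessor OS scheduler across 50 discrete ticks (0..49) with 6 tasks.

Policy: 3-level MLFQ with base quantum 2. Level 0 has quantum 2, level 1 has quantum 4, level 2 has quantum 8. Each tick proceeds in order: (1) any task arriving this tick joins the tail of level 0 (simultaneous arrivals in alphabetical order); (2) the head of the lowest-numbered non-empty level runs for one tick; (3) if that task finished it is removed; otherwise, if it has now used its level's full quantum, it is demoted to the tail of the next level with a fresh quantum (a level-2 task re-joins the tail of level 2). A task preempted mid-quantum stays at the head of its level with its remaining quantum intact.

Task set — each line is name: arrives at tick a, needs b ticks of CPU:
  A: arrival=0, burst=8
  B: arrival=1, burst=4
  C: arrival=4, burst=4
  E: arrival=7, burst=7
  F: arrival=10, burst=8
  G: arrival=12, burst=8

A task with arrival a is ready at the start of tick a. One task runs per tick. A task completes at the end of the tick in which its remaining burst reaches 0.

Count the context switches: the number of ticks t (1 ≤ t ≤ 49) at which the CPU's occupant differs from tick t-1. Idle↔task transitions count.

t=0: L0/L1/L2 = A/-/- → run A
t=1: L0/L1/L2 = AB/-/- → run A
t=2: L0/L1/L2 = B/A/- → run B
t=3: L0/L1/L2 = B/A/- → run B
t=4: L0/L1/L2 = C/AB/- → run C
t=5: L0/L1/L2 = C/AB/- → run C
t=6: L0/L1/L2 = -/ABC/- → run A
t=7: L0/L1/L2 = E/ABC/- → run E
t=8: L0/L1/L2 = E/ABC/- → run E
t=9: L0/L1/L2 = -/ABCE/- → run A
t=10: L0/L1/L2 = F/ABCE/- → run F
t=11: L0/L1/L2 = F/ABCE/- → run F
t=12: L0/L1/L2 = G/ABCEF/- → run G
t=13: L0/L1/L2 = G/ABCEF/- → run G
t=14: L0/L1/L2 = -/ABCEFG/- → run A
t=15: L0/L1/L2 = -/ABCEFG/- → run A
t=16: L0/L1/L2 = -/BCEFG/A → run B
t=17: L0/L1/L2 = -/BCEFG/A → run B
t=18: L0/L1/L2 = -/CEFG/A → run C
t=19: L0/L1/L2 = -/CEFG/A → run C
t=20: L0/L1/L2 = -/EFG/A → run E
t=21: L0/L1/L2 = -/EFG/A → run E
t=22: L0/L1/L2 = -/EFG/A → run E
t=23: L0/L1/L2 = -/EFG/A → run E
t=24: L0/L1/L2 = -/FG/AE → run F
t=25: L0/L1/L2 = -/FG/AE → run F
t=26: L0/L1/L2 = -/FG/AE → run F
t=27: L0/L1/L2 = -/FG/AE → run F
t=28: L0/L1/L2 = -/G/AEF → run G
t=29: L0/L1/L2 = -/G/AEF → run G
t=30: L0/L1/L2 = -/G/AEF → run G
t=31: L0/L1/L2 = -/G/AEF → run G
t=32: L0/L1/L2 = -/-/AEFG → run A
t=33: L0/L1/L2 = -/-/AEFG → run A
t=34: L0/L1/L2 = -/-/EFG → run E
t=35: L0/L1/L2 = -/-/FG → run F
t=36: L0/L1/L2 = -/-/FG → run F
t=37: L0/L1/L2 = -/-/G → run G
t=38: L0/L1/L2 = -/-/G → run G
t=39: (idle)
t=40: (idle)
t=41: (idle)
t=42: (idle)
t=43: (idle)
t=44: (idle)
t=45: (idle)
t=46: (idle)
t=47: (idle)
t=48: (idle)
t=49: (idle)

context switches = 18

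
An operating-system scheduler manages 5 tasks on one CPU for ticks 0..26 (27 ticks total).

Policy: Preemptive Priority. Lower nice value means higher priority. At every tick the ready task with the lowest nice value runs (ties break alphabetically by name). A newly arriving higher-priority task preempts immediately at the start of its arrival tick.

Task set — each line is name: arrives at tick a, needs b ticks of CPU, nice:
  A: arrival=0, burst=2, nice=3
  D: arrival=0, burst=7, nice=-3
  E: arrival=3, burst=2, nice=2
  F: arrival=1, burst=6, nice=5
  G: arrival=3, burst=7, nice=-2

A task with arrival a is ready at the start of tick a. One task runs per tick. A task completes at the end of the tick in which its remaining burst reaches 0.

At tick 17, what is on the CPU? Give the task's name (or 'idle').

running at tick 17 = A

t=0: ready={A,D} → run D
t=1: ready={A,D,F} → run D
t=2: ready={A,D,F} → run D
t=3: ready={A,D,E,F,G} → run D
t=4: ready={A,D,E,F,G} → run D
t=5: ready={A,D,E,F,G} → run D
t=6: ready={A,D,E,F,G} → run D
t=7: ready={A,E,F,G} → run G
t=8: ready={A,E,F,G} → run G
t=9: ready={A,E,F,G} → run G
t=10: ready={A,E,F,G} → run G
t=11: ready={A,E,F,G} → run G
t=12: ready={A,E,F,G} → run G
t=13: ready={A,E,F,G} → run G
t=14: ready={A,E,F} → run E
t=15: ready={A,E,F} → run E
t=16: ready={A,F} → run A
t=17: ready={A,F} → run A
t=18: ready={F} → run F
t=19: ready={F} → run F
t=20: ready={F} → run F
t=21: ready={F} → run F
t=22: ready={F} → run F
t=23: ready={F} → run F
t=24: (idle)
t=25: (idle)
t=26: (idle)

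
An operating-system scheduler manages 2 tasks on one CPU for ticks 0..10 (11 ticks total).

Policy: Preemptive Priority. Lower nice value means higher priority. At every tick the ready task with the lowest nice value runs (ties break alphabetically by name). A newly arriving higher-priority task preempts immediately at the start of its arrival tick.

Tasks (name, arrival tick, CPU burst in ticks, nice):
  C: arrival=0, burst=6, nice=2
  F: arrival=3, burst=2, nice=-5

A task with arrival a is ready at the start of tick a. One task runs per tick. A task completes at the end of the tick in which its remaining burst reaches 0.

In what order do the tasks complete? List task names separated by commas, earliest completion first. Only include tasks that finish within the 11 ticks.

completion order = F, C

t=0: ready={C} → run C
t=1: ready={C} → run C
t=2: ready={C} → run C
t=3: ready={C,F} → run F
t=4: ready={C,F} → run F
t=5: ready={C} → run C
t=6: ready={C} → run C
t=7: ready={C} → run C
t=8: (idle)
t=9: (idle)
t=10: (idle)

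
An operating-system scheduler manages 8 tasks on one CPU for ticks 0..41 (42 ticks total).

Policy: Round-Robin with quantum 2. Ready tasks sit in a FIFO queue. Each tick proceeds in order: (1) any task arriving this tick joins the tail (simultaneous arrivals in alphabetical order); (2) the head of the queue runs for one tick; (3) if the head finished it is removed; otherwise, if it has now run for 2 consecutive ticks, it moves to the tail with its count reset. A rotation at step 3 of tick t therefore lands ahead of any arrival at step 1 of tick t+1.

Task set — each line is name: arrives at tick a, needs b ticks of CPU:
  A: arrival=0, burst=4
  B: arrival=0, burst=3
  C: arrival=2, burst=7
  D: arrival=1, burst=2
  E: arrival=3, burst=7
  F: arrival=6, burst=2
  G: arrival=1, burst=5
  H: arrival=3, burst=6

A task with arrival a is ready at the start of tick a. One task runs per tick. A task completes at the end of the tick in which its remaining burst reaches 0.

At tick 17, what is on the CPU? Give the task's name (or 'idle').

t=0: queue=[A,B] q_used=0 → run A
t=1: queue=[A,B,D,G] q_used=1 → run A
t=2: queue=[B,D,G,A,C] q_used=0 → run B
t=3: queue=[B,D,G,A,C,E,H] q_used=1 → run B
t=4: queue=[D,G,A,C,E,H,B] q_used=0 → run D
t=5: queue=[D,G,A,C,E,H,B] q_used=1 → run D
t=6: queue=[G,A,C,E,H,B,F] q_used=0 → run G
t=7: queue=[G,A,C,E,H,B,F] q_used=1 → run G
t=8: queue=[A,C,E,H,B,F,G] q_used=0 → run A
t=9: queue=[A,C,E,H,B,F,G] q_used=1 → run A
t=10: queue=[C,E,H,B,F,G] q_used=0 → run C
t=11: queue=[C,E,H,B,F,G] q_used=1 → run C
t=12: queue=[E,H,B,F,G,C] q_used=0 → run E
t=13: queue=[E,H,B,F,G,C] q_used=1 → run E
t=14: queue=[H,B,F,G,C,E] q_used=0 → run H
t=15: queue=[H,B,F,G,C,E] q_used=1 → run H
t=16: queue=[B,F,G,C,E,H] q_used=0 → run B
t=17: queue=[F,G,C,E,H] q_used=0 → run F
t=18: queue=[F,G,C,E,H] q_used=1 → run F
t=19: queue=[G,C,E,H] q_used=0 → run G
t=20: queue=[G,C,E,H] q_used=1 → run G
t=21: queue=[C,E,H,G] q_used=0 → run C
t=22: queue=[C,E,H,G] q_used=1 → run C
t=23: queue=[E,H,G,C] q_used=0 → run E
t=24: queue=[E,H,G,C] q_used=1 → run E
t=25: queue=[H,G,C,E] q_used=0 → run H
t=26: queue=[H,G,C,E] q_used=1 → run H
t=27: queue=[G,C,E,H] q_used=0 → run G
t=28: queue=[C,E,H] q_used=0 → run C
t=29: queue=[C,E,H] q_used=1 → run C
t=30: queue=[E,H,C] q_used=0 → run E
t=31: queue=[E,H,C] q_used=1 → run E
t=32: queue=[H,C,E] q_used=0 → run H
t=33: queue=[H,C,E] q_used=1 → run H
t=34: queue=[C,E] q_used=0 → run C
t=35: queue=[E] q_used=0 → run E
t=36: (idle)
t=37: (idle)
t=38: (idle)
t=39: (idle)
t=40: (idle)
t=41: (idle)

running at tick 17 = F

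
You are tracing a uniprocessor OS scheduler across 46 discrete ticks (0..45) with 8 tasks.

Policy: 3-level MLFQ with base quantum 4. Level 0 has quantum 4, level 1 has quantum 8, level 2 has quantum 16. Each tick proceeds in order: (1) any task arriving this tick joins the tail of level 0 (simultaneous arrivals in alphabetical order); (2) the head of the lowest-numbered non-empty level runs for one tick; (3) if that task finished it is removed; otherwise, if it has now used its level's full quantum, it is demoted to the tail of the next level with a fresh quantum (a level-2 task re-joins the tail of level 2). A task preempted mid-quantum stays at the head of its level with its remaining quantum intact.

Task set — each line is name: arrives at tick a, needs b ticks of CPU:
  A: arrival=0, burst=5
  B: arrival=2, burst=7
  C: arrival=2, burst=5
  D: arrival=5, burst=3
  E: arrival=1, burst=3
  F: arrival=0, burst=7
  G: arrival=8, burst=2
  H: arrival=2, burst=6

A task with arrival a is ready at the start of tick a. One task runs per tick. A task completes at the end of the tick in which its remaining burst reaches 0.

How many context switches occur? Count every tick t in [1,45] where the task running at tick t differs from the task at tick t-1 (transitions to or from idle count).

t=0: L0/L1/L2 = AF/-/- → run A
t=1: L0/L1/L2 = AFE/-/- → run A
t=2: L0/L1/L2 = AFEBCH/-/- → run A
t=3: L0/L1/L2 = AFEBCH/-/- → run A
t=4: L0/L1/L2 = FEBCH/A/- → run F
t=5: L0/L1/L2 = FEBCHD/A/- → run F
t=6: L0/L1/L2 = FEBCHD/A/- → run F
t=7: L0/L1/L2 = FEBCHD/A/- → run F
t=8: L0/L1/L2 = EBCHDG/AF/- → run E
t=9: L0/L1/L2 = EBCHDG/AF/- → run E
t=10: L0/L1/L2 = EBCHDG/AF/- → run E
t=11: L0/L1/L2 = BCHDG/AF/- → run B
t=12: L0/L1/L2 = BCHDG/AF/- → run B
t=13: L0/L1/L2 = BCHDG/AF/- → run B
t=14: L0/L1/L2 = BCHDG/AF/- → run B
t=15: L0/L1/L2 = CHDG/AFB/- → run C
t=16: L0/L1/L2 = CHDG/AFB/- → run C
t=17: L0/L1/L2 = CHDG/AFB/- → run C
t=18: L0/L1/L2 = CHDG/AFB/- → run C
t=19: L0/L1/L2 = HDG/AFBC/- → run H
t=20: L0/L1/L2 = HDG/AFBC/- → run H
t=21: L0/L1/L2 = HDG/AFBC/- → run H
t=22: L0/L1/L2 = HDG/AFBC/- → run H
t=23: L0/L1/L2 = DG/AFBCH/- → run D
t=24: L0/L1/L2 = DG/AFBCH/- → run D
t=25: L0/L1/L2 = DG/AFBCH/- → run D
t=26: L0/L1/L2 = G/AFBCH/- → run G
t=27: L0/L1/L2 = G/AFBCH/- → run G
t=28: L0/L1/L2 = -/AFBCH/- → run A
t=29: L0/L1/L2 = -/FBCH/- → run F
t=30: L0/L1/L2 = -/FBCH/- → run F
t=31: L0/L1/L2 = -/FBCH/- → run F
t=32: L0/L1/L2 = -/BCH/- → run B
t=33: L0/L1/L2 = -/BCH/- → run B
t=34: L0/L1/L2 = -/BCH/- → run B
t=35: L0/L1/L2 = -/CH/- → run C
t=36: L0/L1/L2 = -/H/- → run H
t=37: L0/L1/L2 = -/H/- → run H
t=38: (idle)
t=39: (idle)
t=40: (idle)
t=41: (idle)
t=42: (idle)
t=43: (idle)
t=44: (idle)
t=45: (idle)

context switches = 13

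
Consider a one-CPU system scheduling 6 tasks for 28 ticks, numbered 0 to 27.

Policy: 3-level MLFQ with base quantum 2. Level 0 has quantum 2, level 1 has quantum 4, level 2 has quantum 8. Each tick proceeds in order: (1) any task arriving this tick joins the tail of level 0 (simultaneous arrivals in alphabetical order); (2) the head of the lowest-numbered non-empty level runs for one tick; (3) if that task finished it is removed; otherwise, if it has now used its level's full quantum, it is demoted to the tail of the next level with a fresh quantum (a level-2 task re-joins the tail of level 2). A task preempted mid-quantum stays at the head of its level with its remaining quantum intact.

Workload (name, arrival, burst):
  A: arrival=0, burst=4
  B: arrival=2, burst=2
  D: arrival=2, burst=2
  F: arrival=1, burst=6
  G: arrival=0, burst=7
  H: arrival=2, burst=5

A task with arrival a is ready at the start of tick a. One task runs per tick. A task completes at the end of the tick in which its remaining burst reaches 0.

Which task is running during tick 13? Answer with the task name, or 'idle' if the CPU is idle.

t=0: L0/L1/L2 = AG/-/- → run A
t=1: L0/L1/L2 = AGF/-/- → run A
t=2: L0/L1/L2 = GFBDH/A/- → run G
t=3: L0/L1/L2 = GFBDH/A/- → run G
t=4: L0/L1/L2 = FBDH/AG/- → run F
t=5: L0/L1/L2 = FBDH/AG/- → run F
t=6: L0/L1/L2 = BDH/AGF/- → run B
t=7: L0/L1/L2 = BDH/AGF/- → run B
t=8: L0/L1/L2 = DH/AGF/- → run D
t=9: L0/L1/L2 = DH/AGF/- → run D
t=10: L0/L1/L2 = H/AGF/- → run H
t=11: L0/L1/L2 = H/AGF/- → run H
t=12: L0/L1/L2 = -/AGFH/- → run A
t=13: L0/L1/L2 = -/AGFH/- → run A
t=14: L0/L1/L2 = -/GFH/- → run G
t=15: L0/L1/L2 = -/GFH/- → run G
t=16: L0/L1/L2 = -/GFH/- → run G
t=17: L0/L1/L2 = -/GFH/- → run G
t=18: L0/L1/L2 = -/FH/G → run F
t=19: L0/L1/L2 = -/FH/G → run F
t=20: L0/L1/L2 = -/FH/G → run F
t=21: L0/L1/L2 = -/FH/G → run F
t=22: L0/L1/L2 = -/H/G → run H
t=23: L0/L1/L2 = -/H/G → run H
t=24: L0/L1/L2 = -/H/G → run H
t=25: L0/L1/L2 = -/-/G → run G
t=26: (idle)
t=27: (idle)

running at tick 13 = A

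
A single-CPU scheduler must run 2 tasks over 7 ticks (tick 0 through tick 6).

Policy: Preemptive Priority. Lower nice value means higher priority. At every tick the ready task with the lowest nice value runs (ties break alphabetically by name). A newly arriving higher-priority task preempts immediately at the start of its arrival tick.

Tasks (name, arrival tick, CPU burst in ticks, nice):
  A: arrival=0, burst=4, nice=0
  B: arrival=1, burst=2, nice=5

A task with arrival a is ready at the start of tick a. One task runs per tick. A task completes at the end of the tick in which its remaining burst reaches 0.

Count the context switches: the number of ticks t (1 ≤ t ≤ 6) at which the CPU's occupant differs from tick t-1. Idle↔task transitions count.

t=0: ready={A} → run A
t=1: ready={A,B} → run A
t=2: ready={A,B} → run A
t=3: ready={A,B} → run A
t=4: ready={B} → run B
t=5: ready={B} → run B
t=6: (idle)

context switches = 2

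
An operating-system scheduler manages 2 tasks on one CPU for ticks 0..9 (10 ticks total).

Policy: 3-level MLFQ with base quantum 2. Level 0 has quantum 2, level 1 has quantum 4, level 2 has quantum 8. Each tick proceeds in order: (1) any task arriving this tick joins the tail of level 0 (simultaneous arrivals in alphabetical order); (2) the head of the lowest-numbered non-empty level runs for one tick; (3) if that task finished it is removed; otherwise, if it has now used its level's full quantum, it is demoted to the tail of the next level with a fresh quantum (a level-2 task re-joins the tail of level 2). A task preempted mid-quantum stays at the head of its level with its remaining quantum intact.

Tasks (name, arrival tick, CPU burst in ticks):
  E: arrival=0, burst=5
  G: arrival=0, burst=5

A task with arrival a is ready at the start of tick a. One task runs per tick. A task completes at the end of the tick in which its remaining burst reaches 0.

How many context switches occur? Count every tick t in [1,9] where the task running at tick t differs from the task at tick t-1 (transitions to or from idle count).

context switches = 3

t=0: L0/L1/L2 = EG/-/- → run E
t=1: L0/L1/L2 = EG/-/- → run E
t=2: L0/L1/L2 = G/E/- → run G
t=3: L0/L1/L2 = G/E/- → run G
t=4: L0/L1/L2 = -/EG/- → run E
t=5: L0/L1/L2 = -/EG/- → run E
t=6: L0/L1/L2 = -/EG/- → run E
t=7: L0/L1/L2 = -/G/- → run G
t=8: L0/L1/L2 = -/G/- → run G
t=9: L0/L1/L2 = -/G/- → run G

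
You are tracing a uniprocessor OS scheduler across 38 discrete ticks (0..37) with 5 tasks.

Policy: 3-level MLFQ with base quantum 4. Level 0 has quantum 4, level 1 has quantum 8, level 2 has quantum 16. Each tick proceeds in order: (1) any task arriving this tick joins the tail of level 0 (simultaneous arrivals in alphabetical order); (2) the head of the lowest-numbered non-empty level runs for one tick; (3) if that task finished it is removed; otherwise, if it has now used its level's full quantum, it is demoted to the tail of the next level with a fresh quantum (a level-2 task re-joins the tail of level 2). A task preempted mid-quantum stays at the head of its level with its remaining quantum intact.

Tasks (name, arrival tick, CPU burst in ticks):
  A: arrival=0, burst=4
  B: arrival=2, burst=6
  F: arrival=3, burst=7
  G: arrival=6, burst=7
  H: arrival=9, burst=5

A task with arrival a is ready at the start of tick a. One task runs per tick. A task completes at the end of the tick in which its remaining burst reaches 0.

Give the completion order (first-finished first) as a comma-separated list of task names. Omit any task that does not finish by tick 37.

t=0: L0/L1/L2 = A/-/- → run A
t=1: L0/L1/L2 = A/-/- → run A
t=2: L0/L1/L2 = AB/-/- → run A
t=3: L0/L1/L2 = ABF/-/- → run A
t=4: L0/L1/L2 = BF/-/- → run B
t=5: L0/L1/L2 = BF/-/- → run B
t=6: L0/L1/L2 = BFG/-/- → run B
t=7: L0/L1/L2 = BFG/-/- → run B
t=8: L0/L1/L2 = FG/B/- → run F
t=9: L0/L1/L2 = FGH/B/- → run F
t=10: L0/L1/L2 = FGH/B/- → run F
t=11: L0/L1/L2 = FGH/B/- → run F
t=12: L0/L1/L2 = GH/BF/- → run G
t=13: L0/L1/L2 = GH/BF/- → run G
t=14: L0/L1/L2 = GH/BF/- → run G
t=15: L0/L1/L2 = GH/BF/- → run G
t=16: L0/L1/L2 = H/BFG/- → run H
t=17: L0/L1/L2 = H/BFG/- → run H
t=18: L0/L1/L2 = H/BFG/- → run H
t=19: L0/L1/L2 = H/BFG/- → run H
t=20: L0/L1/L2 = -/BFGH/- → run B
t=21: L0/L1/L2 = -/BFGH/- → run B
t=22: L0/L1/L2 = -/FGH/- → run F
t=23: L0/L1/L2 = -/FGH/- → run F
t=24: L0/L1/L2 = -/FGH/- → run F
t=25: L0/L1/L2 = -/GH/- → run G
t=26: L0/L1/L2 = -/GH/- → run G
t=27: L0/L1/L2 = -/GH/- → run G
t=28: L0/L1/L2 = -/H/- → run H
t=29: (idle)
t=30: (idle)
t=31: (idle)
t=32: (idle)
t=33: (idle)
t=34: (idle)
t=35: (idle)
t=36: (idle)
t=37: (idle)

completion order = A, B, F, G, H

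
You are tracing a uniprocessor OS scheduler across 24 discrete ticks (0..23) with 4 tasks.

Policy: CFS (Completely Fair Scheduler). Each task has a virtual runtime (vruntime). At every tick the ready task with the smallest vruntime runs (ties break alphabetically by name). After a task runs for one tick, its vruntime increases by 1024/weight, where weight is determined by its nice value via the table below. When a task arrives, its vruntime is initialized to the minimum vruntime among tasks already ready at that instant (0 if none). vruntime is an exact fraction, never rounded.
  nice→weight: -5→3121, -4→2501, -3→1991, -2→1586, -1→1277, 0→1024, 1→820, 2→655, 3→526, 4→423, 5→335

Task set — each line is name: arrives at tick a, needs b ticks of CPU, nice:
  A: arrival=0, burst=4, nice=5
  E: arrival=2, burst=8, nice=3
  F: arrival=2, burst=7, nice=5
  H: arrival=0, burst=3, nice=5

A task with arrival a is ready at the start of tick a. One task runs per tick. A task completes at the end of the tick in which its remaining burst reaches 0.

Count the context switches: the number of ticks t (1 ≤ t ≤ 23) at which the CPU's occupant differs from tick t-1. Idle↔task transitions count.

t=0: vr[A=0 H=0] → run A
t=1: vr[A=1024/335 H=0] → run H
t=2: vr[A=1024/335 E=1024/335 F=1024/335 H=1024/335] → run A
t=3: vr[A=2048/335 E=1024/335 F=1024/335 H=1024/335] → run E
t=4: vr[A=2048/335 E=440832/88105 F=1024/335 H=1024/335] → run F
t=5: vr[A=2048/335 E=440832/88105 F=2048/335 H=1024/335] → run H
t=6: vr[A=2048/335 E=440832/88105 F=2048/335 H=2048/335] → run E
t=7: vr[A=2048/335 E=612352/88105 F=2048/335 H=2048/335] → run A
t=8: vr[A=3072/335 E=612352/88105 F=2048/335 H=2048/335] → run F
t=9: vr[A=3072/335 E=612352/88105 F=3072/335 H=2048/335] → run H
t=10: vr[A=3072/335 E=612352/88105 F=3072/335] → run E
t=11: vr[A=3072/335 E=783872/88105 F=3072/335] → run E
t=12: vr[A=3072/335 E=955392/88105 F=3072/335] → run A
t=13: vr[E=955392/88105 F=3072/335] → run F
t=14: vr[E=955392/88105 F=4096/335] → run E
t=15: vr[E=1126912/88105 F=4096/335] → run F
t=16: vr[E=1126912/88105 F=1024/67] → run E
t=17: vr[E=1298432/88105 F=1024/67] → run E
t=18: vr[E=1469952/88105 F=1024/67] → run F
t=19: vr[E=1469952/88105 F=6144/335] → run E
t=20: vr[F=6144/335] → run F
t=21: vr[F=7168/335] → run F
t=22: (idle)
t=23: (idle)

context switches = 19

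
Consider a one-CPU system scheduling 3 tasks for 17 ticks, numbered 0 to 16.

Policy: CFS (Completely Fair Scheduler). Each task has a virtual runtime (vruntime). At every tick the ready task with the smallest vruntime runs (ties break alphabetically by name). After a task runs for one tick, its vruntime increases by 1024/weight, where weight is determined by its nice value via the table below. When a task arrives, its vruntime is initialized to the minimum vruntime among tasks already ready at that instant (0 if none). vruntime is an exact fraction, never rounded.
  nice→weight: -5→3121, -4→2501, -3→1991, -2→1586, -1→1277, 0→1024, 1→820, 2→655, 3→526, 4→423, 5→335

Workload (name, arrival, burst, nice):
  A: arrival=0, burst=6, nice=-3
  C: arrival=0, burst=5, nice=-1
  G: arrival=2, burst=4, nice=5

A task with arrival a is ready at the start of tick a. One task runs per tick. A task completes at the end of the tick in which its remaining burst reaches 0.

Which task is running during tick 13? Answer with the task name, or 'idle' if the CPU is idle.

running at tick 13 = G

t=0: vr[A=0 C=0] → run A
t=1: vr[A=1024/1991 C=0] → run C
t=2: vr[A=1024/1991 C=1024/1277 G=1024/1991] → run A
t=3: vr[A=2048/1991 C=1024/1277 G=1024/1991] → run G
t=4: vr[A=2048/1991 C=1024/1277 G=2381824/666985] → run C
t=5: vr[A=2048/1991 C=2048/1277 G=2381824/666985] → run A
t=6: vr[A=3072/1991 C=2048/1277 G=2381824/666985] → run A
t=7: vr[A=4096/1991 C=2048/1277 G=2381824/666985] → run C
t=8: vr[A=4096/1991 C=3072/1277 G=2381824/666985] → run A
t=9: vr[A=5120/1991 C=3072/1277 G=2381824/666985] → run C
t=10: vr[A=5120/1991 C=4096/1277 G=2381824/666985] → run A
t=11: vr[C=4096/1277 G=2381824/666985] → run C
t=12: vr[G=2381824/666985] → run G
t=13: vr[G=4420608/666985] → run G
t=14: vr[G=6459392/666985] → run G
t=15: (idle)
t=16: (idle)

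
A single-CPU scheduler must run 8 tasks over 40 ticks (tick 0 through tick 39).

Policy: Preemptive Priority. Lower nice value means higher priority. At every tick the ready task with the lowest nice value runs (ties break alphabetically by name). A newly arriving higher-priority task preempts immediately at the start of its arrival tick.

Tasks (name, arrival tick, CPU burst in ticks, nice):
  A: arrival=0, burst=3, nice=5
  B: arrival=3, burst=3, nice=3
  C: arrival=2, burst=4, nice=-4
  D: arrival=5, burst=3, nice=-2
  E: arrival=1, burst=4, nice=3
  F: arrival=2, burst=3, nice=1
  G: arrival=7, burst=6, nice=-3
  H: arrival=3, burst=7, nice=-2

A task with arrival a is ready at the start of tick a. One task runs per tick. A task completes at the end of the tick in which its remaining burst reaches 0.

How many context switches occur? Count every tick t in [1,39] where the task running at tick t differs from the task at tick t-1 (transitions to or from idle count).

t=0: ready={A} → run A
t=1: ready={A,E} → run E
t=2: ready={A,C,E,F} → run C
t=3: ready={A,B,C,E,F,H} → run C
t=4: ready={A,B,C,E,F,H} → run C
t=5: ready={A,B,C,D,E,F,H} → run C
t=6: ready={A,B,D,E,F,H} → run D
t=7: ready={A,B,D,E,F,G,H} → run G
t=8: ready={A,B,D,E,F,G,H} → run G
t=9: ready={A,B,D,E,F,G,H} → run G
t=10: ready={A,B,D,E,F,G,H} → run G
t=11: ready={A,B,D,E,F,G,H} → run G
t=12: ready={A,B,D,E,F,G,H} → run G
t=13: ready={A,B,D,E,F,H} → run D
t=14: ready={A,B,D,E,F,H} → run D
t=15: ready={A,B,E,F,H} → run H
t=16: ready={A,B,E,F,H} → run H
t=17: ready={A,B,E,F,H} → run H
t=18: ready={A,B,E,F,H} → run H
t=19: ready={A,B,E,F,H} → run H
t=20: ready={A,B,E,F,H} → run H
t=21: ready={A,B,E,F,H} → run H
t=22: ready={A,B,E,F} → run F
t=23: ready={A,B,E,F} → run F
t=24: ready={A,B,E,F} → run F
t=25: ready={A,B,E} → run B
t=26: ready={A,B,E} → run B
t=27: ready={A,B,E} → run B
t=28: ready={A,E} → run E
t=29: ready={A,E} → run E
t=30: ready={A,E} → run E
t=31: ready={A} → run A
t=32: ready={A} → run A
t=33: (idle)
t=34: (idle)
t=35: (idle)
t=36: (idle)
t=37: (idle)
t=38: (idle)
t=39: (idle)

context switches = 11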